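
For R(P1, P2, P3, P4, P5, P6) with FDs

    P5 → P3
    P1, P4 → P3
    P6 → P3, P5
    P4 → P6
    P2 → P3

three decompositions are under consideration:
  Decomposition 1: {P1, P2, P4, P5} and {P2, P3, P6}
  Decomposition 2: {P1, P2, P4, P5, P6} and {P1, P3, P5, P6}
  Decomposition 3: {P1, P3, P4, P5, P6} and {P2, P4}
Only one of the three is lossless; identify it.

Decomposition 2

Decomposition 1: common = {P2}, closure = {P2, P3} → lossy.
Decomposition 2: common = {P1, P5, P6}, closure = {P1, P3, P5, P6} → lossless.
Decomposition 3: common = {P4}, closure = {P3, P4, P5, P6} → lossy.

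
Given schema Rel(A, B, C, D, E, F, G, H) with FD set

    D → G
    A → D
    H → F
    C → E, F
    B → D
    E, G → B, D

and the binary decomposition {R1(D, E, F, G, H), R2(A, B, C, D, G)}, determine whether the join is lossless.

Common attributes: R1 ∩ R2 = {D, G}.
No dependency enlarges {D, G}, so (D, G)⁺ = {D, G}.
The closure contains neither all of R1 = {D, E, F, G, H} nor all of R2 = {A, B, C, D, G}, so the common attributes are not a superkey of either fragment. The join is lossy.

No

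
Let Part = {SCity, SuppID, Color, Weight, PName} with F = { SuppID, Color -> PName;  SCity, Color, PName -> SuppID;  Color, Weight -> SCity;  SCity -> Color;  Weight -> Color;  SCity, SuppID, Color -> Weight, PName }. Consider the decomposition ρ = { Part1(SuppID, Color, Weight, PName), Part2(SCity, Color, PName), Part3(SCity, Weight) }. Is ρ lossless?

Chase test. Columns are SCity, SuppID, Color, Weight, PName; row i has aⱼ where attribute j ∈ Parti, else bᵢⱼ.
Initial tableau (one row per fragment):
  row 1: b11 a2 a3 a4 a5
  row 2: a1 b22 a3 b24 a5
  row 3: a1 b32 b33 a4 b35
Rows 2 and 3 agree on SCity; apply SCity→Color and equate their Color entries.
Rows 1 and 3 agree on Color, Weight; apply Color, Weight→SCity and equate their SCity entries.
Rows 1 and 2 agree on SCity, Color, PName; apply SCity, Color, PName→SuppID and equate their SuppID entries.
Rows 1 and 2 agree on SCity, SuppID, Color; apply SCity, SuppID, Color→Weight, PName and equate their Weight, PName entries.
Row 1 is now all distinguished symbols — the join is lossless.

Yes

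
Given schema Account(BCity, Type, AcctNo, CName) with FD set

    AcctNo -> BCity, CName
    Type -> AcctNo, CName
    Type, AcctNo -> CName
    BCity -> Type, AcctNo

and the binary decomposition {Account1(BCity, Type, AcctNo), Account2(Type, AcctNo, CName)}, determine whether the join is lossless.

Yes

Common attributes: Account1 ∩ Account2 = {Type, AcctNo}.
Closure of {Type, AcctNo}: AcctNo → BCity, CName applies, adding BCity, CName. So (Type, AcctNo)⁺ = {BCity, Type, AcctNo, CName}.
This closure contains every attribute of Account1, so Account1 ∩ Account2 → Account1. The join is lossless.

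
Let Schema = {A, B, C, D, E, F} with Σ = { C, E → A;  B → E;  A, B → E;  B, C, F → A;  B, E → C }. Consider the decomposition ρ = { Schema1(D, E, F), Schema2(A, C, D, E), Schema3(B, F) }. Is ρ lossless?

Chase test. Columns are A, B, C, D, E, F; row i has aⱼ where attribute j ∈ Schemai, else bᵢⱼ.
Initial tableau (one row per fragment):
  row 1: b11 b12 b13 a4 a5 a6
  row 2: a1 b22 a3 a4 a5 b26
  row 3: b31 a2 b33 b34 b35 a6
No row becomes fully distinguished — the join is lossy.

No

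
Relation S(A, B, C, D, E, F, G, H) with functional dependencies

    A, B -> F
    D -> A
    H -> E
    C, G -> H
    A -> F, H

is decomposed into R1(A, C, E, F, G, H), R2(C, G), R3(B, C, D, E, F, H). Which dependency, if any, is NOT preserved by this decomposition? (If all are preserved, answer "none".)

Check D → A: no single fragment contains all of {A, D}, and the restricted closure of {D} across the fragments never reaches {A}.
A, B → F is preserved.
H → E is preserved.
C, G → H is preserved.
A → F, H is preserved.

D -> A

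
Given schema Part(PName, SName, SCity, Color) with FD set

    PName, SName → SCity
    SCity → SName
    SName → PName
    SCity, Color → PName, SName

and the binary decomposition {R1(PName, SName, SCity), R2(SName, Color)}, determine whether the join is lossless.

Common attributes: R1 ∩ R2 = {SName}.
Closure of {SName}: SName → PName applies, adding PName; PName, SName → SCity applies, adding SCity. So (SName)⁺ = {PName, SName, SCity}.
This closure contains every attribute of R1, so R1 ∩ R2 → R1. The join is lossless.

Yes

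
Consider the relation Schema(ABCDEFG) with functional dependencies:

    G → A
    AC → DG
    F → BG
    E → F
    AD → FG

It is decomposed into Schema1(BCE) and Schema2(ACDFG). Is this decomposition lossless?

Common attributes: Schema1 ∩ Schema2 = {C}.
No dependency enlarges {C}, so (C)⁺ = {C}.
The closure contains neither all of Schema1 = {BCE} nor all of Schema2 = {ACDFG}, so the common attributes are not a superkey of either fragment. The join is lossy.

No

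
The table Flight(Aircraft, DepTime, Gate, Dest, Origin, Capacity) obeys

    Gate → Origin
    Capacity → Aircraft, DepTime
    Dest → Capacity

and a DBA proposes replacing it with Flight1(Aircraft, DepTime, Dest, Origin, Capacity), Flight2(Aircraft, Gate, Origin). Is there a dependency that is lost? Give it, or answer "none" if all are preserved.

Gate → Origin lies within Flight2.
Capacity → Aircraft, DepTime lies within Flight1.
Dest → Capacity lies within Flight1.
Every dependency is enforceable on the fragments, so the decomposition is dependency-preserving.

none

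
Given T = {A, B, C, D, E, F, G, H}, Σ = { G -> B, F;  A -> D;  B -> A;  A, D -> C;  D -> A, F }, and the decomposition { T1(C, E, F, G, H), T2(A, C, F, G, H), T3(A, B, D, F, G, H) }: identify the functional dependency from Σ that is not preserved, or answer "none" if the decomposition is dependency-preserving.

G → B, F lies within T3.
A → D lies within T3.
B → A lies within T3.
A, D → C: restricted closure across fragments reaches C.
D → A, F lies within T3.
Every dependency is enforceable on the fragments, so the decomposition is dependency-preserving.

none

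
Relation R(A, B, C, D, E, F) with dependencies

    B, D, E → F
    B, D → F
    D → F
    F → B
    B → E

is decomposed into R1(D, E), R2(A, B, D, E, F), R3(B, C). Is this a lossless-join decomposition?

Chase test. Columns are A, B, C, D, E, F; row i has aⱼ where attribute j ∈ Ri, else bᵢⱼ.
Initial tableau (one row per fragment):
  row 1: b11 b12 b13 a4 a5 b16
  row 2: a1 a2 b23 a4 a5 a6
  row 3: b31 a2 a3 b34 b35 b36
Rows 1 and 2 agree on D; apply D→F and equate their F entries.
Rows 1 and 2 agree on F; apply F→B and equate their B entries.
Rows 1 and 3 agree on B; apply B→E and equate their E entries.
No row becomes fully distinguished — the join is lossy.

No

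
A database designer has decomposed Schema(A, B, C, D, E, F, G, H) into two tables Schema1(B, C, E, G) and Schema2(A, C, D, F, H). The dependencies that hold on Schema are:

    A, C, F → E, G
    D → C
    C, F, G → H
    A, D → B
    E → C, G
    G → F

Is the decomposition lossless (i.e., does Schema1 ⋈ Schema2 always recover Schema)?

Common attributes: Schema1 ∩ Schema2 = {C}.
No dependency enlarges {C}, so (C)⁺ = {C}.
The closure contains neither all of Schema1 = {B, C, E, G} nor all of Schema2 = {A, C, D, F, H}, so the common attributes are not a superkey of either fragment. The join is lossy.

No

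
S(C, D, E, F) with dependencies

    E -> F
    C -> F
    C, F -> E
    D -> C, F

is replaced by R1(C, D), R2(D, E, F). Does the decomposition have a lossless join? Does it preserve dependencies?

Lossless test: (D)⁺ = {C, D, E, F}, which contains all of one fragment — lossless.
Dependency preservation: the restricted closure of {C} across the fragments never reaches {F}, so C → F cannot be enforced without a join — not preserved.

lossless but not dependency-preserving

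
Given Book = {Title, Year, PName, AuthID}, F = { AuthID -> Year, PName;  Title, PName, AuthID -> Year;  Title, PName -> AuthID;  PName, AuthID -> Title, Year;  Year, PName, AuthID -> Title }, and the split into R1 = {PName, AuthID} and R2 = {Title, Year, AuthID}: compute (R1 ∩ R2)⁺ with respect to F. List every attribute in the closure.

R1 ∩ R2 = {AuthID}.
AuthID → Year, PName applies, adding Year, PName
PName, AuthID → Title, Year applies, adding Title
Closure: {Title, Year, PName, AuthID}.

Title, Year, PName, AuthID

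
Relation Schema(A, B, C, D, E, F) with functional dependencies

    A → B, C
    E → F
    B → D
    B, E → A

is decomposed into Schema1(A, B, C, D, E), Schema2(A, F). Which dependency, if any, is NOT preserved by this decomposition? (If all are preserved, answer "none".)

E → F

Check E → F: no single fragment contains all of {E, F}, and the restricted closure of {E} across the fragments never reaches {F}.
A → B, C is preserved.
B → D is preserved.
B, E → A is preserved.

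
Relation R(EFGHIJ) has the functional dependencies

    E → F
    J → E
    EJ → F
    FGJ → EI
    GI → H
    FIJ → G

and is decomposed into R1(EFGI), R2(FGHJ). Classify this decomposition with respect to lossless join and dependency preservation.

Lossless test: (FG)⁺ = {FG}, which is a superkey of neither fragment — lossy.
Dependency preservation: the restricted closure of {J} across the fragments never reaches {E}, so J → E cannot be enforced without a join — not preserved.

lossy and not dependency-preserving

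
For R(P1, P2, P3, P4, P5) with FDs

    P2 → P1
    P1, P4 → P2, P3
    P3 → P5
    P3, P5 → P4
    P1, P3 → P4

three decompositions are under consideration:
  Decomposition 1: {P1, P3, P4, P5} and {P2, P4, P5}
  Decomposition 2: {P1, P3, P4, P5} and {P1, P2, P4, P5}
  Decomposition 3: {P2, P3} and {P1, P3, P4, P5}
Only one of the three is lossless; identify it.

Decomposition 2

Decomposition 1: common = {P4, P5}, closure = {P4, P5} → lossy.
Decomposition 2: common = {P1, P4, P5}, closure = {P1, P2, P3, P4, P5} → lossless.
Decomposition 3: common = {P3}, closure = {P3, P4, P5} → lossy.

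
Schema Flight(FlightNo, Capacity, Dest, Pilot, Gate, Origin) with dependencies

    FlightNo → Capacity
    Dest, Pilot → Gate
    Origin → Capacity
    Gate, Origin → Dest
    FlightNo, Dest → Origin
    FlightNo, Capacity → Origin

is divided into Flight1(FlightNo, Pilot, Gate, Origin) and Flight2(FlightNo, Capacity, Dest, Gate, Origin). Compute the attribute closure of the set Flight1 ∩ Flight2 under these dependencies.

Flight1 ∩ Flight2 = {FlightNo, Gate, Origin}.
FlightNo → Capacity applies, adding Capacity
Gate, Origin → Dest applies, adding Dest
Closure: {FlightNo, Capacity, Dest, Gate, Origin}.

FlightNo, Capacity, Dest, Gate, Origin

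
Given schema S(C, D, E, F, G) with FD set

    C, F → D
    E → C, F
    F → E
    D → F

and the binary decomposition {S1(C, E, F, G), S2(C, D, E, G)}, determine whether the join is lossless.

Common attributes: S1 ∩ S2 = {C, E, G}.
Closure of {C, E, G}: E → C, F applies, adding F; C, F → D applies, adding D. So (C, E, G)⁺ = {C, D, E, F, G}.
This closure contains every attribute of S1, so S1 ∩ S2 → S1. The join is lossless.

Yes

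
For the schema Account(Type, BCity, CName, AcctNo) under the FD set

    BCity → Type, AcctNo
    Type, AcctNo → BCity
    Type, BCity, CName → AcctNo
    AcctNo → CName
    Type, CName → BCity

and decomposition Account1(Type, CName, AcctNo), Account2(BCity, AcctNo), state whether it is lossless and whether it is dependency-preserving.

Lossless test: (AcctNo)⁺ = {CName, AcctNo}, which is a superkey of neither fragment — lossy.
Dependency preservation: the restricted closure of {BCity} across the fragments never reaches {Type, AcctNo}, so BCity → Type, AcctNo cannot be enforced without a join — not preserved.

lossy and not dependency-preserving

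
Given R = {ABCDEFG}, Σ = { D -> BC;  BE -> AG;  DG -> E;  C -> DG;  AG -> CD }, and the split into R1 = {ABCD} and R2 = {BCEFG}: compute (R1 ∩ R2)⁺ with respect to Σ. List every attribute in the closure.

R1 ∩ R2 = {BC}.
C → DG applies, adding DG
DG → E applies, adding E
BE → AG applies, adding A
Closure: {ABCDEG}.

ABCDEG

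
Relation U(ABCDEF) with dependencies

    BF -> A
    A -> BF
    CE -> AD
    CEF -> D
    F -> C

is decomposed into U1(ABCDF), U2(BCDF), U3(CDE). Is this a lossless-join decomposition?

Chase test. Columns are ABCDEF; row i has aⱼ where attribute j ∈ Ui, else bᵢⱼ.
Initial tableau (one row per fragment):
  row 1: a1 a2 a3 a4 b15 a6
  row 2: b21 a2 a3 a4 b25 a6
  row 3: b31 b32 a3 a4 a5 b36
Rows 1 and 2 agree on BF; apply BF→A and equate their A entries.
No row becomes fully distinguished — the join is lossy.

No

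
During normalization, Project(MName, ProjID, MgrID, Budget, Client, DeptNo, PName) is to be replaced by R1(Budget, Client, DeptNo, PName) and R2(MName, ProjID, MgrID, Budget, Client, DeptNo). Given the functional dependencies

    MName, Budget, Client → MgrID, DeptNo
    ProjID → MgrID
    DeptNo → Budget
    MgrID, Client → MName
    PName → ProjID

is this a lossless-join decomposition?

Common attributes: R1 ∩ R2 = {Budget, Client, DeptNo}.
No dependency enlarges {Budget, Client, DeptNo}, so (Budget, Client, DeptNo)⁺ = {Budget, Client, DeptNo}.
The closure contains neither all of R1 = {Budget, Client, DeptNo, PName} nor all of R2 = {MName, ProjID, MgrID, Budget, Client, DeptNo}, so the common attributes are not a superkey of either fragment. The join is lossy.

No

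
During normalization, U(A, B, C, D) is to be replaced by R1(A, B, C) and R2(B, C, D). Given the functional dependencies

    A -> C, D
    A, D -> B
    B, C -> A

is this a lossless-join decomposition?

Common attributes: R1 ∩ R2 = {B, C}.
Closure of {B, C}: B, C → A applies, adding A; A → C, D applies, adding D. So (B, C)⁺ = {A, B, C, D}.
This closure contains every attribute of R1, so R1 ∩ R2 → R1. The join is lossless.

Yes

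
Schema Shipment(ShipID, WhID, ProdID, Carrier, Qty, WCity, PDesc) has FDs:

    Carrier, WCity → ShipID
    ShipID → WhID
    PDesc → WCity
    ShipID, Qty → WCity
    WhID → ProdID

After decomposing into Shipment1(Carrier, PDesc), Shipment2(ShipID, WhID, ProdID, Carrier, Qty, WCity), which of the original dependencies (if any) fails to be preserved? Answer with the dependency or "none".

PDesc → WCity

Check PDesc → WCity: no single fragment contains all of {WCity, PDesc}, and the restricted closure of {PDesc} across the fragments never reaches {WCity}.
Carrier, WCity → ShipID is preserved.
ShipID → WhID is preserved.
ShipID, Qty → WCity is preserved.
WhID → ProdID is preserved.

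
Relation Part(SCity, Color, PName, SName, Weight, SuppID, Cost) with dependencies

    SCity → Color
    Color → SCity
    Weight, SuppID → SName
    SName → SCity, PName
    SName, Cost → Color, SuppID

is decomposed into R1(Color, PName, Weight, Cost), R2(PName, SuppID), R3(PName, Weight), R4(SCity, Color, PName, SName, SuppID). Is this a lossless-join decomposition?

Chase test. Columns are SCity, Color, PName, SName, Weight, SuppID, Cost; row i has aⱼ where attribute j ∈ Ri, else bᵢⱼ.
Initial tableau (one row per fragment):
  row 1: b11 a2 a3 b14 a5 b16 a7
  row 2: b21 b22 a3 b24 b25 a6 b27
  row 3: b31 b32 a3 b34 a5 b36 b37
  row 4: a1 a2 a3 a4 b45 a6 b47
Rows 1 and 4 agree on Color; apply Color→SCity and equate their SCity entries.
No row becomes fully distinguished — the join is lossy.

No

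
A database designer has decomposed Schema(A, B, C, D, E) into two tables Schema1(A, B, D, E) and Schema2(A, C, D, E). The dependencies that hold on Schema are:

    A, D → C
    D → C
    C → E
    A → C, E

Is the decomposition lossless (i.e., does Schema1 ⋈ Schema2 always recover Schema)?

Common attributes: Schema1 ∩ Schema2 = {A, D, E}.
Closure of {A, D, E}: A, D → C applies, adding C. So (A, D, E)⁺ = {A, C, D, E}.
This closure contains every attribute of Schema2, so Schema1 ∩ Schema2 → Schema2. The join is lossless.

Yes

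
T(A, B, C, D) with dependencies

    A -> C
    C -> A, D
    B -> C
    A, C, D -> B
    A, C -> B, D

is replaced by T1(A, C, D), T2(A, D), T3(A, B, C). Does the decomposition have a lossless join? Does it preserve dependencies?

Lossless test (chase): Rows 1 and 2 agree on A; apply A→C and equate their C entries. Rows 1 and 3 agree on C; apply C→A, D and equate their A, D entries. Rows 1 and 2 agree on A, C, D; apply A, C, D→B and equate their B entries. Rows 1 and 3 agree on A, C, D; apply A, C, D→B and equate their B entries. Row 1 is now all distinguished symbols — the join is lossless.
Dependency preservation: A, C, D → B; A, C → B, D are not contained in any single fragment, but the restricted closure of each left-hand side across the fragments still reaches the right-hand side; the remaining FDs each lie inside some fragment. All dependencies are preserved.

lossless and dependency-preserving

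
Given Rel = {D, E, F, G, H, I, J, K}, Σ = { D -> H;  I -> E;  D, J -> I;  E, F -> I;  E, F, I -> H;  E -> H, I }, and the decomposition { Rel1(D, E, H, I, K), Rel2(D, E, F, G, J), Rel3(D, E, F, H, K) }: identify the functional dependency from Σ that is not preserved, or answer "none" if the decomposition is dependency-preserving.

D → H lies within Rel1.
I → E lies within Rel1.
D, J → I: restricted closure across fragments reaches I.
E, F → I: restricted closure across fragments reaches I.
E, F, I → H: restricted closure across fragments reaches H.
E → H, I lies within Rel1.
Every dependency is enforceable on the fragments, so the decomposition is dependency-preserving.

none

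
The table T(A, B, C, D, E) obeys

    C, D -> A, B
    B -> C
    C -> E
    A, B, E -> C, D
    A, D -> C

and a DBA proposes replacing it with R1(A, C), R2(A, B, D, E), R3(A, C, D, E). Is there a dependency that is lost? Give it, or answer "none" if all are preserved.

Check B → C: no single fragment contains all of {B, C}, and the restricted closure of {B} across the fragments never reaches {C}.
C, D → A, B is preserved.
C → E is preserved.
A, B, E → C, D is preserved.
A, D → C is preserved.

B -> C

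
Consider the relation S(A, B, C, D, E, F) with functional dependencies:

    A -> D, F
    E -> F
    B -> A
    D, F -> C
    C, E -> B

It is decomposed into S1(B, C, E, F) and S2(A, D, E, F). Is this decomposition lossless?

No

Common attributes: S1 ∩ S2 = {E, F}.
No dependency enlarges {E, F}, so (E, F)⁺ = {E, F}.
The closure contains neither all of S1 = {B, C, E, F} nor all of S2 = {A, D, E, F}, so the common attributes are not a superkey of either fragment. The join is lossy.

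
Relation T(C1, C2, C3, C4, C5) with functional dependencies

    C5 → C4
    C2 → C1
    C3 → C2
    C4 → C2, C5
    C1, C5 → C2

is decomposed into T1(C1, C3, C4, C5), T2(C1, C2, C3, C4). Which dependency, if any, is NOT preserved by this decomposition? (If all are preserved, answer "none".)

none

C5 → C4 lies within T1.
C2 → C1 lies within T2.
C3 → C2 lies within T2.
C4 → C2, C5: restricted closure across fragments reaches C2, C5.
C1, C5 → C2: restricted closure across fragments reaches C2.
Every dependency is enforceable on the fragments, so the decomposition is dependency-preserving.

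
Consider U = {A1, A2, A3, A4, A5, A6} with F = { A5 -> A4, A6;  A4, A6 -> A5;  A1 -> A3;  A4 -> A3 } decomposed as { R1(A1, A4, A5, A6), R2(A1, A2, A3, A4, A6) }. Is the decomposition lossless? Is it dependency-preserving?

lossless and dependency-preserving

Lossless test: (A1, A4, A6)⁺ = {A1, A3, A4, A5, A6}, which contains all of one fragment — lossless.
Dependency preservation: every FD's attributes lie within a single fragment, so each can be enforced locally — preserved.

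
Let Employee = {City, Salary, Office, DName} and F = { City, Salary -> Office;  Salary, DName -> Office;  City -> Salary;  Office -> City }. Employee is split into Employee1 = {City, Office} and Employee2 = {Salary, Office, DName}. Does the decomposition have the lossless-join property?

Yes

Common attributes: Employee1 ∩ Employee2 = {Office}.
Closure of {Office}: Office → City applies, adding City; City → Salary applies, adding Salary. So (Office)⁺ = {City, Salary, Office}.
This closure contains every attribute of Employee1, so Employee1 ∩ Employee2 → Employee1. The join is lossless.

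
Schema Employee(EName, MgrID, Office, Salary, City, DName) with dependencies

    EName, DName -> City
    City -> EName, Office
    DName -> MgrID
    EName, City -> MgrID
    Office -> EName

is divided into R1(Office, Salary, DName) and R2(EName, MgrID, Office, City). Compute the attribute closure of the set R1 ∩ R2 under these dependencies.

R1 ∩ R2 = {Office}.
Office → EName applies, adding EName
Closure: {EName, Office}.

EName, Office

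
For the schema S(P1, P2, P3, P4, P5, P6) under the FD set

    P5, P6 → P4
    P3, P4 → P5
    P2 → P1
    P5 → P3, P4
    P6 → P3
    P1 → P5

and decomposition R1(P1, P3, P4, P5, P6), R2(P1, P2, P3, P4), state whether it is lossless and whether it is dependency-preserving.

Lossless test: (P1, P3, P4)⁺ = {P1, P3, P4, P5}, which is a superkey of neither fragment — lossy.
Dependency preservation: every FD's attributes lie within a single fragment, so each can be enforced locally — preserved.

lossy but dependency-preserving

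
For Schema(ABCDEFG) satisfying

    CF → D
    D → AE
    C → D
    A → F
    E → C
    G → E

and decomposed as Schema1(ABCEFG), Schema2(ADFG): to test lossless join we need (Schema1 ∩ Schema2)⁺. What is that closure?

Schema1 ∩ Schema2 = {AFG}.
G → E applies, adding E
E → C applies, adding C
CF → D applies, adding D
Closure: {ACDEFG}.

ACDEFG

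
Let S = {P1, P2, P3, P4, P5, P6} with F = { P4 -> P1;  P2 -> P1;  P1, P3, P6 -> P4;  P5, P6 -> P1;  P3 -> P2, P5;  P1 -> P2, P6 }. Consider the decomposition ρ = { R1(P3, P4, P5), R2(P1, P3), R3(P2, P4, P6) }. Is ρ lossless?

Chase test. Columns are P1, P2, P3, P4, P5, P6; row i has aⱼ where attribute j ∈ Ri, else bᵢⱼ.
Initial tableau (one row per fragment):
  row 1: b11 b12 a3 a4 a5 b16
  row 2: a1 b22 a3 b24 b25 b26
  row 3: b31 a2 b33 a4 b35 a6
Rows 1 and 3 agree on P4; apply P4→P1 and equate their P1 entries.
Rows 1 and 2 agree on P3; apply P3→P2, P5 and equate their P2, P5 entries.
Rows 1 and 3 agree on P1; apply P1→P2, P6 and equate their P2, P6 entries.
Rows 1 and 2 agree on P2; apply P2→P1 and equate their P1 entries.
Rows 1 and 2 agree on P1; apply P1→P2, P6 and equate their P2, P6 entries.
Rows 1 and 2 agree on P1, P3, P6; apply P1, P3, P6→P4 and equate their P4 entries.
Row 1 is now all distinguished symbols — the join is lossless.

Yes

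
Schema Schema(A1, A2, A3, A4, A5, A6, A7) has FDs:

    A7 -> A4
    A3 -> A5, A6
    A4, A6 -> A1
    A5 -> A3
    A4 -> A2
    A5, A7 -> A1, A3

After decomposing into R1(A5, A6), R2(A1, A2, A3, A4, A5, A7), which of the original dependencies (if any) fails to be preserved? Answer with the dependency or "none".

Check A4, A6 → A1: no single fragment contains all of {A1, A4, A6}, and the restricted closure of {A4, A6} across the fragments never reaches {A1}.
A7 → A4 is preserved.
A3 → A5, A6 is preserved.
A5 → A3 is preserved.
A4 → A2 is preserved.
A5, A7 → A1, A3 is preserved.

A4, A6 -> A1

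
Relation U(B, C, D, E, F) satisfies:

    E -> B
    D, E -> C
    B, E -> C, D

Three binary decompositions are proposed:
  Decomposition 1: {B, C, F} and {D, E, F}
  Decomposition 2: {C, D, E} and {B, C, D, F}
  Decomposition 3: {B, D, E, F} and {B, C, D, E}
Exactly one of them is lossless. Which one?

Decomposition 3

Decomposition 1: common = {F}, closure = {F} → lossy.
Decomposition 2: common = {C, D}, closure = {C, D} → lossy.
Decomposition 3: common = {B, D, E}, closure = {B, C, D, E} → lossless.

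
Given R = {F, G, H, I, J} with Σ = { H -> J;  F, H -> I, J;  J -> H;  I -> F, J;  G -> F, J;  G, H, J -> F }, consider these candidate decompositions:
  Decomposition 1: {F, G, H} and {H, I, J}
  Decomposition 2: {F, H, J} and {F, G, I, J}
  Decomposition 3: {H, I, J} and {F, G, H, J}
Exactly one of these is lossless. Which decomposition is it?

Decomposition 2

Decomposition 1: common = {H}, closure = {H, J} → lossy.
Decomposition 2: common = {F, J}, closure = {F, H, I, J} → lossless.
Decomposition 3: common = {H, J}, closure = {H, J} → lossy.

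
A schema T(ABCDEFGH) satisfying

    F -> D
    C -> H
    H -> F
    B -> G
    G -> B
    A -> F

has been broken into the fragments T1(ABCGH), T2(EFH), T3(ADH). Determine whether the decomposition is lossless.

Chase test. Columns are ABCDEFGH; row i has aⱼ where attribute j ∈ Ti, else bᵢⱼ.
Initial tableau (one row per fragment):
  row 1: a1 a2 a3 b14 b15 b16 a7 a8
  row 2: b21 b22 b23 b24 a5 a6 b27 a8
  row 3: a1 b32 b33 a4 b35 b36 b37 a8
Rows 1 and 2 agree on H; apply H→F and equate their F entries.
Rows 1 and 3 agree on H; apply H→F and equate their F entries.
Rows 1 and 2 agree on F; apply F→D and equate their D entries.
Rows 1 and 3 agree on F; apply F→D and equate their D entries.
No row becomes fully distinguished — the join is lossy.

No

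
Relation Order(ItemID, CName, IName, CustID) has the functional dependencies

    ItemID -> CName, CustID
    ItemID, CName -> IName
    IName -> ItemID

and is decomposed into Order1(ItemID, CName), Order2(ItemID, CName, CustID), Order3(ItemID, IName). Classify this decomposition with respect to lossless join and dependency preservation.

Lossless test (chase): Rows 1 and 2 agree on ItemID; apply ItemID→CName, CustID and equate their CName, CustID entries. Rows 1 and 3 agree on ItemID; apply ItemID→CName, CustID and equate their CName, CustID entries. Rows 1 and 2 agree on ItemID, CName; apply ItemID, CName→IName and equate their IName entries. Rows 1 and 3 agree on ItemID, CName; apply ItemID, CName→IName and equate their IName entries. Row 1 is now all distinguished symbols — the join is lossless.
Dependency preservation: ItemID, CName → IName is not contained in any single fragment, but the restricted closure of its left-hand side across the fragments still reaches the right-hand side; the remaining FDs each lie inside some fragment. All dependencies are preserved.

lossless and dependency-preserving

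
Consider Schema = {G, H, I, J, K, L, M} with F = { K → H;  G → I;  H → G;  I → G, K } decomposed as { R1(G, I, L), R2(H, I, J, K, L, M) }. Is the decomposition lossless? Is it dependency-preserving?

Lossless test: (I, L)⁺ = {G, H, I, K, L}, which contains all of one fragment — lossless.
Dependency preservation: H → G; I → G, K are not contained in any single fragment, but the restricted closure of each left-hand side across the fragments still reaches the right-hand side; the remaining FDs each lie inside some fragment. All dependencies are preserved.

lossless and dependency-preserving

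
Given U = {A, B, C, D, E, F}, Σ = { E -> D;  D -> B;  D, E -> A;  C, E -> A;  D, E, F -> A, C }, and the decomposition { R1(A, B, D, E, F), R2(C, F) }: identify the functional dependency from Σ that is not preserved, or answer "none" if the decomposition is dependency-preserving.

D, E, F -> A, C

Check D, E, F → A, C: no single fragment contains all of {A, C, D, E, F}, and the restricted closure of {D, E, F} across the fragments never reaches {A, C}.
E → D is preserved.
D → B is preserved.
D, E → A is preserved.
C, E → A is preserved.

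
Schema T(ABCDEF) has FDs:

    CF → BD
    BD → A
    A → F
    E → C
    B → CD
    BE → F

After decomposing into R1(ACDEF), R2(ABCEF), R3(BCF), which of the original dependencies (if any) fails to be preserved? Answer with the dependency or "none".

CF → BD: restricted closure across fragments reaches BD.
BD → A: restricted closure across fragments reaches A.
A → F lies within R1.
E → C lies within R1.
B → CD: restricted closure across fragments reaches CD.
BE → F lies within R2.
Every dependency is enforceable on the fragments, so the decomposition is dependency-preserving.

none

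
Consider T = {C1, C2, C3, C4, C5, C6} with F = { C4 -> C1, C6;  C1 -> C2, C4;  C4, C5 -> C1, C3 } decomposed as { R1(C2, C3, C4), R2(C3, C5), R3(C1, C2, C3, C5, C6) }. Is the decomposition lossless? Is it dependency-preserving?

lossy and not dependency-preserving

Lossless test (chase): applying each FD to every pair of rows produces no changes in the tableau, so no row becomes fully distinguished — the join is lossy.
Dependency preservation: the restricted closure of {C4} across the fragments never reaches {C1, C6}, so C4 → C1, C6 cannot be enforced without a join — not preserved.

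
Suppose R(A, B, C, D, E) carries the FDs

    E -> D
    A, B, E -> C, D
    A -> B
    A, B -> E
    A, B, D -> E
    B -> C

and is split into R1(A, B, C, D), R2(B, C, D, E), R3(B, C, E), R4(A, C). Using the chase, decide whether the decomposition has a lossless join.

Chase test. Columns are A, B, C, D, E; row i has aⱼ where attribute j ∈ Ri, else bᵢⱼ.
Initial tableau (one row per fragment):
  row 1: a1 a2 a3 a4 b15
  row 2: b21 a2 a3 a4 a5
  row 3: b31 a2 a3 b34 a5
  row 4: a1 b42 a3 b44 b45
Rows 2 and 3 agree on E; apply E→D and equate their D entries.
Rows 1 and 4 agree on A; apply A→B and equate their B entries.
Rows 1 and 4 agree on A, B; apply A, B→E and equate their E entries.
Rows 1 and 4 agree on E; apply E→D and equate their D entries.
No row becomes fully distinguished — the join is lossy.

No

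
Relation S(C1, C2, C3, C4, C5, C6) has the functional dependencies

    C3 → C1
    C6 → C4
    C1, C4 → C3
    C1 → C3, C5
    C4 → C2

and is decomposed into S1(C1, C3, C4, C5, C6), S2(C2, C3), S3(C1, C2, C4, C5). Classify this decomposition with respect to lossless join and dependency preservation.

lossless and dependency-preserving

Lossless test (chase): Rows 1 and 2 agree on C3; apply C3→C1 and equate their C1 entries. Rows 1 and 3 agree on C1, C4; apply C1, C4→C3 and equate their C3 entries. Rows 1 and 2 agree on C1; apply C1→C3, C5 and equate their C3, C5 entries. Rows 1 and 3 agree on C4; apply C4→C2 and equate their C2 entries. Row 1 is now all distinguished symbols — the join is lossless.
Dependency preservation: every FD's attributes lie within a single fragment, so each can be enforced locally — preserved.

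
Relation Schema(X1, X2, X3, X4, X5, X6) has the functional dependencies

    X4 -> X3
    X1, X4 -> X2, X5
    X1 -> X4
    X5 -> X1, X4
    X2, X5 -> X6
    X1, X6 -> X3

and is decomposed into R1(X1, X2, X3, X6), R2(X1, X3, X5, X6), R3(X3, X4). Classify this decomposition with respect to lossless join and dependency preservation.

lossy and not dependency-preserving

Lossless test (chase): Rows 1 and 2 agree on X1; apply X1→X4 and equate their X4 entries. Rows 1 and 2 agree on X1, X4; apply X1, X4→X2, X5 and equate their X2, X5 entries. No row becomes fully distinguished — the join is lossy.
Dependency preservation: the restricted closure of {X1} across the fragments never reaches {X4}, so X1 → X4 cannot be enforced without a join — not preserved.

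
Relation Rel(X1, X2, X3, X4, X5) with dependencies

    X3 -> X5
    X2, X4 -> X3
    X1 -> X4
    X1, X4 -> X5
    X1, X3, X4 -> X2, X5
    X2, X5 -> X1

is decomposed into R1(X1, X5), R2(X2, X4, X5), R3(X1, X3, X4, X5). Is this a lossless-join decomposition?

Chase test. Columns are X1, X2, X3, X4, X5; row i has aⱼ where attribute j ∈ Ri, else bᵢⱼ.
Initial tableau (one row per fragment):
  row 1: a1 b12 b13 b14 a5
  row 2: b21 a2 b23 a4 a5
  row 3: a1 b32 a3 a4 a5
Rows 1 and 3 agree on X1; apply X1→X4 and equate their X4 entries.
No row becomes fully distinguished — the join is lossy.

No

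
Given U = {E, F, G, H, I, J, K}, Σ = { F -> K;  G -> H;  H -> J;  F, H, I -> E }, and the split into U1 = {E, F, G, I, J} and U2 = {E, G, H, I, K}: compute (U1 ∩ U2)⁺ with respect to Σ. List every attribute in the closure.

E, G, H, I, J

U1 ∩ U2 = {E, G, I}.
G → H applies, adding H
H → J applies, adding J
Closure: {E, G, H, I, J}.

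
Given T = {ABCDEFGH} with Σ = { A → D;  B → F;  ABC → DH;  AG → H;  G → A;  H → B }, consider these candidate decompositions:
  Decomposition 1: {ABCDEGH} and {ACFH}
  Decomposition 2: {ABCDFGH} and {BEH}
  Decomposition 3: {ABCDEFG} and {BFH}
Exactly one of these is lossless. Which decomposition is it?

Decomposition 1: common = {ACH}, closure = {ABCDFH} → lossless.
Decomposition 2: common = {BH}, closure = {BFH} → lossy.
Decomposition 3: common = {BF}, closure = {BF} → lossy.

Decomposition 1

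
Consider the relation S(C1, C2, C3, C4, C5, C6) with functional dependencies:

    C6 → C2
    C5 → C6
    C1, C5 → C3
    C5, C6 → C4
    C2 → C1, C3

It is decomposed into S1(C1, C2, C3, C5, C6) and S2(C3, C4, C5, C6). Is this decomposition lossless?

Yes

Common attributes: S1 ∩ S2 = {C3, C5, C6}.
Closure of {C3, C5, C6}: C6 → C2 applies, adding C2; C5, C6 → C4 applies, adding C4; C2 → C1, C3 applies, adding C1. So (C3, C5, C6)⁺ = {C1, C2, C3, C4, C5, C6}.
This closure contains every attribute of S1, so S1 ∩ S2 → S1. The join is lossless.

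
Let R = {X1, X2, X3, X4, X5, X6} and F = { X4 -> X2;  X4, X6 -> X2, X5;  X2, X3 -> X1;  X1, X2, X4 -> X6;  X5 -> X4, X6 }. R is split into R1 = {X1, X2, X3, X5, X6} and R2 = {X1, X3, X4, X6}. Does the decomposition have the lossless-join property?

Common attributes: R1 ∩ R2 = {X1, X3, X6}.
No dependency enlarges {X1, X3, X6}, so (X1, X3, X6)⁺ = {X1, X3, X6}.
The closure contains neither all of R1 = {X1, X2, X3, X5, X6} nor all of R2 = {X1, X3, X4, X6}, so the common attributes are not a superkey of either fragment. The join is lossy.

No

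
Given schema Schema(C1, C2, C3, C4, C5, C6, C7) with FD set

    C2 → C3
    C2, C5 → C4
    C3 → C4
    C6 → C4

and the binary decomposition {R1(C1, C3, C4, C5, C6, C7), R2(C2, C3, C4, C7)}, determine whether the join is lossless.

No

Common attributes: R1 ∩ R2 = {C3, C4, C7}.
No dependency enlarges {C3, C4, C7}, so (C3, C4, C7)⁺ = {C3, C4, C7}.
The closure contains neither all of R1 = {C1, C3, C4, C5, C6, C7} nor all of R2 = {C2, C3, C4, C7}, so the common attributes are not a superkey of either fragment. The join is lossy.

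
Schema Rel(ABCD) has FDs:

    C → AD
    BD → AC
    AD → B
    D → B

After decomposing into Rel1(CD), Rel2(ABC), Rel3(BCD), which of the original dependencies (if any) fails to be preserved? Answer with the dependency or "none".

C → AD: restricted closure across fragments reaches AD.
BD → AC: restricted closure across fragments reaches AC.
AD → B: restricted closure across fragments reaches B.
D → B lies within Rel3.
Every dependency is enforceable on the fragments, so the decomposition is dependency-preserving.

none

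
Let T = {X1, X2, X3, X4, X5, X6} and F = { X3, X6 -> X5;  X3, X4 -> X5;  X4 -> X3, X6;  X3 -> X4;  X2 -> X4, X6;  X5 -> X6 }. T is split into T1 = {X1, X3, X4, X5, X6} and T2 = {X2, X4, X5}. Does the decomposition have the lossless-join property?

No

Common attributes: T1 ∩ T2 = {X4, X5}.
Closure of {X4, X5}: X4 → X3, X6 applies, adding X3, X6. So (X4, X5)⁺ = {X3, X4, X5, X6}.
The closure contains neither all of T1 = {X1, X3, X4, X5, X6} nor all of T2 = {X2, X4, X5}, so the common attributes are not a superkey of either fragment. The join is lossy.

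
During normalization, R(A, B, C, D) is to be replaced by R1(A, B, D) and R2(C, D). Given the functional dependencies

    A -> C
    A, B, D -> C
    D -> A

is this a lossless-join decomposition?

Common attributes: R1 ∩ R2 = {D}.
Closure of {D}: D → A applies, adding A; A → C applies, adding C. So (D)⁺ = {A, C, D}.
This closure contains every attribute of R2, so R1 ∩ R2 → R2. The join is lossless.

Yes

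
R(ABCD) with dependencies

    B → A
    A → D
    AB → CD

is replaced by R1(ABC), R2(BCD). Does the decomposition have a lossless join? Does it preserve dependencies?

lossless but not dependency-preserving

Lossless test: (BC)⁺ = {ABCD}, which contains all of one fragment — lossless.
Dependency preservation: the restricted closure of {A} across the fragments never reaches {D}, so A → D cannot be enforced without a join — not preserved.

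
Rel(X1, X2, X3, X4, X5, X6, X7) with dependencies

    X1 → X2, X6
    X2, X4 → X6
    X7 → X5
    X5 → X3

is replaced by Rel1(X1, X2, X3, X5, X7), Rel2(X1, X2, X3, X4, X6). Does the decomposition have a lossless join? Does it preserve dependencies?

lossy but dependency-preserving

Lossless test: (X1, X2, X3)⁺ = {X1, X2, X3, X6}, which is a superkey of neither fragment — lossy.
Dependency preservation: every FD's attributes lie within a single fragment, so each can be enforced locally — preserved.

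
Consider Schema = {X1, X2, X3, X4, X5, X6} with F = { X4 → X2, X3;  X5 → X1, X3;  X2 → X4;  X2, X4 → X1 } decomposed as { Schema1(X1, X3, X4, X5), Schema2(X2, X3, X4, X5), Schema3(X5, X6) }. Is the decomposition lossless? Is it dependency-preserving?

lossy but dependency-preserving

Lossless test (chase): Rows 1 and 2 agree on X4; apply X4→X2, X3 and equate their X2, X3 entries. Rows 1 and 2 agree on X5; apply X5→X1, X3 and equate their X1, X3 entries. Rows 1 and 3 agree on X5; apply X5→X1, X3 and equate their X1, X3 entries. No row becomes fully distinguished — the join is lossy.
Dependency preservation: X2, X4 → X1 is not contained in any single fragment, but the restricted closure of its left-hand side across the fragments still reaches the right-hand side; the remaining FDs each lie inside some fragment. All dependencies are preserved.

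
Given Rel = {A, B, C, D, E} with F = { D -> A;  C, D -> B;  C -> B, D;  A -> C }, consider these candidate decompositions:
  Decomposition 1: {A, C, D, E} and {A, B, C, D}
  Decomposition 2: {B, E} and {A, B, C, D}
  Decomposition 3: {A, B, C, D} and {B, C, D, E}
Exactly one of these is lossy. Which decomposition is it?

Decomposition 2

Decomposition 1: common = {A, C, D}, closure = {A, B, C, D} → lossless.
Decomposition 2: common = {B}, closure = {B} → lossy.
Decomposition 3: common = {B, C, D}, closure = {A, B, C, D} → lossless.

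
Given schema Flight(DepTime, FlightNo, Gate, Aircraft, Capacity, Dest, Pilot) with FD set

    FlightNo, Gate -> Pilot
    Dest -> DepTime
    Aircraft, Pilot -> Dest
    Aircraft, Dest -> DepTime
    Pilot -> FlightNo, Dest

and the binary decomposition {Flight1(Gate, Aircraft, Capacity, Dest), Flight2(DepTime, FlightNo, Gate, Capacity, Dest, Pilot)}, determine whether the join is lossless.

Common attributes: Flight1 ∩ Flight2 = {Gate, Capacity, Dest}.
Closure of {Gate, Capacity, Dest}: Dest → DepTime applies, adding DepTime. So (Gate, Capacity, Dest)⁺ = {DepTime, Gate, Capacity, Dest}.
The closure contains neither all of Flight1 = {Gate, Aircraft, Capacity, Dest} nor all of Flight2 = {DepTime, FlightNo, Gate, Capacity, Dest, Pilot}, so the common attributes are not a superkey of either fragment. The join is lossy.

No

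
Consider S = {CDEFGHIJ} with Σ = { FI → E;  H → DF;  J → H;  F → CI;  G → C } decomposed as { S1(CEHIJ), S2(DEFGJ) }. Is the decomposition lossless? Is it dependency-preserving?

lossless but not dependency-preserving

Lossless test: (EJ)⁺ = {CDEFHIJ}, which contains all of one fragment — lossless.
Dependency preservation: the restricted closure of {H} across the fragments never reaches {DF}, so H → DF cannot be enforced without a join — not preserved.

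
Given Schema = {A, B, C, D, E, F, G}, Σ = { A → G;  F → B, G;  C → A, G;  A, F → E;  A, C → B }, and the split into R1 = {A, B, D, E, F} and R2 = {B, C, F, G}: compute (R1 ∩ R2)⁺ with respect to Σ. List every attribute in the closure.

B, F, G

R1 ∩ R2 = {B, F}.
F → B, G applies, adding G
Closure: {B, F, G}.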